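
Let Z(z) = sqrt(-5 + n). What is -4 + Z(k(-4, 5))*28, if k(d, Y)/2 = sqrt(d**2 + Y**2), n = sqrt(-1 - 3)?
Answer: -4 + 28*sqrt(-5 + 2*I) ≈ 8.2876 + 63.804*I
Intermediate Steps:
n = 2*I (n = sqrt(-4) = 2*I ≈ 2.0*I)
k(d, Y) = 2*sqrt(Y**2 + d**2) (k(d, Y) = 2*sqrt(d**2 + Y**2) = 2*sqrt(Y**2 + d**2))
Z(z) = sqrt(-5 + 2*I)
-4 + Z(k(-4, 5))*28 = -4 + sqrt(-5 + 2*I)*28 = -4 + 28*sqrt(-5 + 2*I)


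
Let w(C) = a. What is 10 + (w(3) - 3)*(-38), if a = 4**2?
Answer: -484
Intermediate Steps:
a = 16
w(C) = 16
10 + (w(3) - 3)*(-38) = 10 + (16 - 3)*(-38) = 10 + 13*(-38) = 10 - 494 = -484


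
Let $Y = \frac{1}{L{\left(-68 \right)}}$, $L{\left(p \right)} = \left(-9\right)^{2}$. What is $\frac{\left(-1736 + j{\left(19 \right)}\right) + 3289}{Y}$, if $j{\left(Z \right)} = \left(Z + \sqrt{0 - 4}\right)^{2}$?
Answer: $154710 + 6156 i \approx 1.5471 \cdot 10^{5} + 6156.0 i$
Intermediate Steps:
$L{\left(p \right)} = 81$
$j{\left(Z \right)} = \left(Z + 2 i\right)^{2}$ ($j{\left(Z \right)} = \left(Z + \sqrt{-4}\right)^{2} = \left(Z + 2 i\right)^{2}$)
$Y = \frac{1}{81} \approx 0.012346$
$\frac{\left(-1736 + j{\left(19 \right)}\right) + 3289}{Y} = \left(\left(-1736 + \left(19 + 2 i\right)^{2}\right) + 3289\right) \frac{1}{\frac{1}{81}} = \left(1553 + \left(19 + 2 i\right)^{2}\right) 81 = 125793 + 81 \left(19 + 2 i\right)^{2}$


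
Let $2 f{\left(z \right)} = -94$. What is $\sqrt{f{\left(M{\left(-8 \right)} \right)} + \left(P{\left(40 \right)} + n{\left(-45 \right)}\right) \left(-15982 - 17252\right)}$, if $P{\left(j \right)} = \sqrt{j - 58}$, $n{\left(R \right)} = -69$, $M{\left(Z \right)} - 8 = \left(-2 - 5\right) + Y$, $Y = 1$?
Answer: $\sqrt{2293099 - 99702 i \sqrt{2}} \approx 1515.0 - 46.534 i$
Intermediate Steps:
$M{\left(Z \right)} = 2$ ($M{\left(Z \right)} = 8 + \left(\left(-2 - 5\right) + 1\right) = 8 + \left(-7 + 1\right) = 8 - 6 = 2$)
$f{\left(z \right)} = -47$ ($f{\left(z \right)} = \frac{1}{2} \left(-94\right) = -47$)
$P{\left(j \right)} = \sqrt{-58 + j}$
$\sqrt{f{\left(M{\left(-8 \right)} \right)} + \left(P{\left(40 \right)} + n{\left(-45 \right)}\right) \left(-15982 - 17252\right)} = \sqrt{-47 + \left(\sqrt{-58 + 40} - 69\right) \left(-15982 - 17252\right)} = \sqrt{-47 + \left(\sqrt{-18} - 69\right) \left(-33234\right)} = \sqrt{-47 + \left(3 i \sqrt{2} - 69\right) \left(-33234\right)} = \sqrt{-47 + \left(-69 + 3 i \sqrt{2}\right) \left(-33234\right)} = \sqrt{-47 + \left(2293146 - 99702 i \sqrt{2}\right)} = \sqrt{2293099 - 99702 i \sqrt{2}}$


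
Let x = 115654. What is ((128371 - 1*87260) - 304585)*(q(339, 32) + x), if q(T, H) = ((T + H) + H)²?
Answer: -73262370862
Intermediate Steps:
q(T, H) = (T + 2*H)² (q(T, H) = ((H + T) + H)² = (T + 2*H)²)
((128371 - 1*87260) - 304585)*(q(339, 32) + x) = ((128371 - 1*87260) - 304585)*((339 + 2*32)² + 115654) = ((128371 - 87260) - 304585)*((339 + 64)² + 115654) = (41111 - 304585)*(403² + 115654) = -263474*(162409 + 115654) = -263474*278063 = -73262370862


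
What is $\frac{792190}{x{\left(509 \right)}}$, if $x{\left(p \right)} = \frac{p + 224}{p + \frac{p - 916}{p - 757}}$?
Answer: $\frac{50161074705}{90892} \approx 5.5188 \cdot 10^{5}$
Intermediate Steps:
$x{\left(p \right)} = \frac{224 + p}{p + \frac{-916 + p}{-757 + p}}$
$\frac{792190}{x{\left(509 \right)}} = \frac{792190}{\frac{1}{916 - 509^{2} + 756 \cdot 509} \left(169568 - 509^{2} + 533 \cdot 509\right)} = \frac{792190}{\frac{1}{916 - 259081 + 384804} \left(169568 - 259081 + 271297\right)} = \frac{792190}{\frac{1}{126639} \cdot 181784} = \frac{792190}{\frac{181784}{126639}} = 792190 \cdot \frac{126639}{181784} = \frac{50161074705}{90892}$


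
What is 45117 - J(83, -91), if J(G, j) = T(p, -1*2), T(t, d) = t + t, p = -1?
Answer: 45119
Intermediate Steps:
T(t, d) = 2*t
J(G, j) = -2 (J(G, j) = 2*(-1) = -2)
45117 - J(83, -91) = 45117 - 1*(-2) = 45117 + 2 = 45119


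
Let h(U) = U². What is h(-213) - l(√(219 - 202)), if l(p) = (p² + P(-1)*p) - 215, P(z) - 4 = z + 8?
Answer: 45567 - 11*√17 ≈ 45522.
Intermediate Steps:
P(z) = 12 + z (P(z) = 4 + (z + 8) = 4 + (8 + z) = 12 + z)
l(p) = -215 + p² + 11*p (l(p) = (p² + (12 - 1)*p) - 215 = (p² + 11*p) - 215 = -215 + p² + 11*p)
h(-213) - l(√(219 - 202)) = (-213)² - (-215 + (√(219 - 202))² + 11*√(219 - 202)) = 45369 - (-215 + (√17)² + 11*√17) = 45369 - (-215 + 17 + 11*√17) = 45369 - (-198 + 11*√17) = 45369 + (198 - 11*√17) = 45567 - 11*√17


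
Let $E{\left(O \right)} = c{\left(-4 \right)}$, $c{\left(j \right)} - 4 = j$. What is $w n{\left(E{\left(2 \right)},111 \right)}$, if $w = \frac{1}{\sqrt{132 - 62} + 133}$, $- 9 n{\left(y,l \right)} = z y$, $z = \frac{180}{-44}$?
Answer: $0$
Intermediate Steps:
$z = - \frac{45}{11}$ ($z = 180 \left(- \frac{1}{44}\right) = - \frac{45}{11} \approx -4.0909$)
$c{\left(j \right)} = 4 + j$
$E{\left(O \right)} = 0$ ($E{\left(O \right)} = 4 - 4 = 0$)
$n{\left(y,l \right)} = \frac{5 y}{11}$ ($n{\left(y,l \right)} = - \frac{\left(- \frac{45}{11}\right) y}{9} = \frac{5 y}{11}$)
$w = \frac{1}{133 + \sqrt{70}}$ ($w = \frac{1}{\sqrt{70} + 133} = \frac{1}{133 + \sqrt{70}} \approx 0.0070738$)
$w n{\left(E{\left(2 \right)},111 \right)} = \left(\frac{19}{2517} - \frac{\sqrt{70}}{17619}\right) \frac{5}{11} \cdot 0 = \left(\frac{19}{2517} - \frac{\sqrt{70}}{17619}\right) 0 = 0$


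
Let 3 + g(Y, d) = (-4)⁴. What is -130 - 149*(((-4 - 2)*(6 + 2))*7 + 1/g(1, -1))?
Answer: 12633153/253 ≈ 49933.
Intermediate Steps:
g(Y, d) = 253 (g(Y, d) = -3 + (-4)⁴ = -3 + 256 = 253)
-130 - 149*(((-4 - 2)*(6 + 2))*7 + 1/g(1, -1)) = -130 - 149*(((-4 - 2)*(6 + 2))*7 + 1/253) = -130 - 149*(-6*8*7 + 1*(1/253)) = -130 - 149*(-48*7 + 1/253) = -130 - 149*(-336 + 1/253) = -130 - 149*(-85007/253) = -130 + 12666043/253 = 12633153/253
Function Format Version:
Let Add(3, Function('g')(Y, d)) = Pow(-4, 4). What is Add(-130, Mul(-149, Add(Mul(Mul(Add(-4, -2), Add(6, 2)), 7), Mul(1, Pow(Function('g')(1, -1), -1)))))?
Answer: Rational(12633153, 253) ≈ 49933.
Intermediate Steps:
Function('g')(Y, d) = 253 (Function('g')(Y, d) = Add(-3, Pow(-4, 4)) = Add(-3, 256) = 253)
Add(-130, Mul(-149, Add(Mul(Mul(Add(-4, -2), Add(6, 2)), 7), Mul(1, Pow(Function('g')(1, -1), -1))))) = Add(-130, Mul(-149, Add(Mul(Mul(Add(-4, -2), Add(6, 2)), 7), Mul(1, Pow(253, -1))))) = Add(-130, Mul(-149, Add(Mul(Mul(-6, 8), 7), Mul(1, Rational(1, 253))))) = Add(-130, Mul(-149, Add(Mul(-48, 7), Rational(1, 253)))) = Add(-130, Mul(-149, Add(-336, Rational(1, 253)))) = Add(-130, Mul(-149, Rational(-85007, 253))) = Add(-130, Rational(12666043, 253)) = Rational(12633153, 253)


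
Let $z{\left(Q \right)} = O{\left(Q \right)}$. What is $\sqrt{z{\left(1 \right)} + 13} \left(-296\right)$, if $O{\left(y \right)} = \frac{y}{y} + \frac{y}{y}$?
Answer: $- 296 \sqrt{15} \approx -1146.4$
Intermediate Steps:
$O{\left(y \right)} = 2$ ($O{\left(y \right)} = 1 + 1 = 2$)
$z{\left(Q \right)} = 2$
$\sqrt{z{\left(1 \right)} + 13} \left(-296\right) = \sqrt{2 + 13} \left(-296\right) = \sqrt{15} \left(-296\right) = - 296 \sqrt{15}$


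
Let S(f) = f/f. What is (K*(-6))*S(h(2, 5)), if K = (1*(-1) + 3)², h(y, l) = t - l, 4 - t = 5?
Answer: -24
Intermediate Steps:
t = -1 (t = 4 - 1*5 = 4 - 5 = -1)
h(y, l) = -1 - l
S(f) = 1
K = 4 (K = (-1 + 3)² = 2² = 4)
(K*(-6))*S(h(2, 5)) = (4*(-6))*1 = -24*1 = -24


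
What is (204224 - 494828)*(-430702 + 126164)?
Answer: 88499960952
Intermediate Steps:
(204224 - 494828)*(-430702 + 126164) = -290604*(-304538) = 88499960952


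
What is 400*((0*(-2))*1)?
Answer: 0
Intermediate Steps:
400*((0*(-2))*1) = 400*(0*1) = 400*0 = 0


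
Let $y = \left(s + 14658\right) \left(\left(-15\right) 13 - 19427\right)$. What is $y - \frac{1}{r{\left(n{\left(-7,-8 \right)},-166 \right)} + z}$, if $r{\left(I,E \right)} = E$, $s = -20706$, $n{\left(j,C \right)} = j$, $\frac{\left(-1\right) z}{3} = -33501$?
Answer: $\frac{11907378689471}{100337} \approx 1.1867 \cdot 10^{8}$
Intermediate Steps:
$z = 100503$ ($z = \left(-3\right) \left(-33501\right) = 100503$)
$y = 118673856$ ($y = \left(-20706 + 14658\right) \left(\left(-15\right) 13 - 19427\right) = - 6048 \left(-195 - 19427\right) = \left(-6048\right) \left(-19622\right) = 118673856$)
$y - \frac{1}{r{\left(n{\left(-7,-8 \right)},-166 \right)} + z} = 118673856 - \frac{1}{-166 + 100503} = 118673856 - \frac{1}{100337} = \frac{11907378689471}{100337}$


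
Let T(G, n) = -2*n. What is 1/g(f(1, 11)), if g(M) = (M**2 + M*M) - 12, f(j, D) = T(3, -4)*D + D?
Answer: 1/19590 ≈ 5.1046e-5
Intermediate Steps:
f(j, D) = 9*D (f(j, D) = (-2*(-4))*D + D = 8*D + D = 9*D)
g(M) = -12 + 2*M**2 (g(M) = (M**2 + M**2) - 12 = 2*M**2 - 12 = -12 + 2*M**2)
1/g(f(1, 11)) = 1/(-12 + 2*(9*11)**2) = 1/(-12 + 2*99**2) = 1/(-12 + 2*9801) = 1/(-12 + 19602) = 1/19590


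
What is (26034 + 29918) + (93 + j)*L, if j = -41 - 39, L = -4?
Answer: 55900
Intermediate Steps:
j = -80
(26034 + 29918) + (93 + j)*L = (26034 + 29918) + (93 - 80)*(-4) = 55952 + 13*(-4) = 55952 - 52 = 55900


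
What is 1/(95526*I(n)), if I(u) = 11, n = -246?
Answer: 1/1050786 ≈ 9.5167e-7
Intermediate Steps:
1/(95526*I(n)) = 1/(95526*11) = (1/95526)*(1/11) = 1/1050786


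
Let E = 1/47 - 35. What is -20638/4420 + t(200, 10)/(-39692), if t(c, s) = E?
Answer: -283039837/60629530 ≈ -4.6684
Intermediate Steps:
E = -1644/47 (E = 1/47 - 35 = -1644/47 ≈ -34.979)
t(c, s) = -1644/47
-20638/4420 + t(200, 10)/(-39692) = -20638/4420 - 1644/47/(-39692) = -20638*1/4420 - 1644/47*(-1/39692) = -607/130 + 411/466381 = -283039837/60629530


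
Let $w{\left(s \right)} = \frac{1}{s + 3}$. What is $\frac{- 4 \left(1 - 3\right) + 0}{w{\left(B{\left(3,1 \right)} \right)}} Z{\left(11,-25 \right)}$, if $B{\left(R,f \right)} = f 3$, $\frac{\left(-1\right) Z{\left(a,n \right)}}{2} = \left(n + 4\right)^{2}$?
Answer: $-42336$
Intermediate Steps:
$Z{\left(a,n \right)} = - 2 \left(4 + n\right)^{2}$ ($Z{\left(a,n \right)} = - 2 \left(n + 4\right)^{2} = - 2 \left(4 + n\right)^{2}$)
$B{\left(R,f \right)} = 3 f$
$w{\left(s \right)} = \frac{1}{3 + s}$
$\frac{- 4 \left(1 - 3\right) + 0}{w{\left(B{\left(3,1 \right)} \right)}} Z{\left(11,-25 \right)} = \frac{- 4 \left(1 - 3\right) + 0}{\frac{1}{3 + 3 \cdot 1}} \left(- 2 \left(4 - 25\right)^{2}\right) = \frac{- 4 \left(1 - 3\right) + 0}{\frac{1}{3 + 3}} \left(- 2 \left(-21\right)^{2}\right) = \frac{\left(-4\right) \left(-2\right) + 0}{\frac{1}{6}} \left(\left(-2\right) 441\right) = \left(8 + 0\right) \frac{1}{\frac{1}{6}} \left(-882\right) = 8 \cdot 6 \left(-882\right) = 48 \left(-882\right) = -42336$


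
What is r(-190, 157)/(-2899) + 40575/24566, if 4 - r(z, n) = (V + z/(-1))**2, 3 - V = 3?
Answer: 1004361261/71216834 ≈ 14.103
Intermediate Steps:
V = 0 (V = 3 - 1*3 = 3 - 3 = 0)
r(z, n) = 4 - z**2 (r(z, n) = 4 - (0 + z/(-1))**2 = 4 - (0 + z*(-1))**2 = 4 - (0 - z)**2 = 4 - (-z)**2 = 4 - z**2)
r(-190, 157)/(-2899) + 40575/24566 = (4 - 1*(-190)**2)/(-2899) + 40575/24566 = (4 - 1*36100)*(-1/2899) + 40575*(1/24566) = (4 - 36100)*(-1/2899) + 40575/24566 = -36096*(-1/2899) + 40575/24566 = 36096/2899 + 40575/24566 = 1004361261/71216834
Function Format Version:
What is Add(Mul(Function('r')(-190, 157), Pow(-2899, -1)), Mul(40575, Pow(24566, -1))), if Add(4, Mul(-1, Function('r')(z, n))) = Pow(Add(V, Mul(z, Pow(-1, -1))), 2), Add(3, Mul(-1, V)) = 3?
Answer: Rational(1004361261, 71216834) ≈ 14.103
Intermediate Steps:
V = 0 (V = Add(3, Mul(-1, 3)) = Add(3, -3) = 0)
Function('r')(z, n) = Add(4, Mul(-1, Pow(z, 2))) (Function('r')(z, n) = Add(4, Mul(-1, Pow(Add(0, Mul(z, Pow(-1, -1))), 2))) = Add(4, Mul(-1, Pow(Add(0, Mul(z, -1)), 2))) = Add(4, Mul(-1, Pow(Add(0, Mul(-1, z)), 2))) = Add(4, Mul(-1, Pow(Mul(-1, z), 2))) = Add(4, Mul(-1, Pow(z, 2))))
Add(Mul(Function('r')(-190, 157), Pow(-2899, -1)), Mul(40575, Pow(24566, -1))) = Add(Mul(Add(4, Mul(-1, Pow(-190, 2))), Pow(-2899, -1)), Mul(40575, Pow(24566, -1))) = Add(Mul(Add(4, Mul(-1, 36100)), Rational(-1, 2899)), Mul(40575, Rational(1, 24566))) = Add(Mul(Add(4, -36100), Rational(-1, 2899)), Rational(40575, 24566)) = Add(Mul(-36096, Rational(-1, 2899)), Rational(40575, 24566)) = Add(Rational(36096, 2899), Rational(40575, 24566)) = Rational(1004361261, 71216834)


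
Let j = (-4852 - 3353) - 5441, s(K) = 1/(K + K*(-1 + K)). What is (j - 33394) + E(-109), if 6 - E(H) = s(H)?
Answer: -558810955/11881 ≈ -47034.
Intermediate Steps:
E(H) = 6 - 1/H²
j = -13646 (j = -8205 - 5441 = -13646)
(j - 33394) + E(-109) = (-13646 - 33394) + (6 - 1/(-109)²) = -47040 + (6 - 1*1/11881) = -47040 + (6 - 1/11881) = -47040 + 71285/11881 = -558810955/11881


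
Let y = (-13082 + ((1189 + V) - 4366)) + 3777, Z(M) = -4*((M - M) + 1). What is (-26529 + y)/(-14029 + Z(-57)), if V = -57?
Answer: 39068/14033 ≈ 2.7840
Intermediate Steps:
Z(M) = -4 (Z(M) = -4*(0 + 1) = -4*1 = -4)
y = -12539 (y = (-13082 + ((1189 - 57) - 4366)) + 3777 = (-13082 + (1132 - 4366)) + 3777 = (-13082 - 3234) + 3777 = -16316 + 3777 = -12539)
(-26529 + y)/(-14029 + Z(-57)) = (-26529 - 12539)/(-14029 - 4) = -39068/(-14033) = -39068*(-1/14033) = 39068/14033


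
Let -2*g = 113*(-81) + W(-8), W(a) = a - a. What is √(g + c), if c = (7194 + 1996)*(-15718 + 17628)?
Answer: √70229906/2 ≈ 4190.2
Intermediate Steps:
c = 17552900 (c = 9190*1910 = 17552900)
W(a) = 0
g = 9153/2 (g = -(113*(-81) + 0)/2 = -(-9153 + 0)/2 = -½*(-9153) = 9153/2 ≈ 4576.5)
√(g + c) = √(9153/2 + 17552900) = √(35114953/2) = √70229906/2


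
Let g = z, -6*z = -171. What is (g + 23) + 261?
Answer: 625/2 ≈ 312.50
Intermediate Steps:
z = 57/2 (z = -⅙*(-171) = 57/2 ≈ 28.500)
g = 57/2 ≈ 28.500
(g + 23) + 261 = (57/2 + 23) + 261 = 103/2 + 261 = 625/2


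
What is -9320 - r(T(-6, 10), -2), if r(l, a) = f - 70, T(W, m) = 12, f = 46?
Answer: -9296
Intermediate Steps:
r(l, a) = -24 (r(l, a) = 46 - 70 = -24)
-9320 - r(T(-6, 10), -2) = -9320 - 1*(-24) = -9320 + 24 = -9296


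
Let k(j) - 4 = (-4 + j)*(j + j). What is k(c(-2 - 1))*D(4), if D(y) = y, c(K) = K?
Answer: 184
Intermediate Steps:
k(j) = 4 + 2*j*(-4 + j) (k(j) = 4 + (-4 + j)*(j + j) = 4 + (-4 + j)*(2*j) = 4 + 2*j*(-4 + j))
k(c(-2 - 1))*D(4) = (4 - 8*(-2 - 1) + 2*(-2 - 1)²)*4 = (4 - 8*(-3) + 2*(-3)²)*4 = (4 + 24 + 2*9)*4 = (4 + 24 + 18)*4 = 46*4 = 184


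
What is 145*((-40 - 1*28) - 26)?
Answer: -13630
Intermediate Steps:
145*((-40 - 1*28) - 26) = 145*((-40 - 28) - 26) = 145*(-68 - 26) = 145*(-94) = -13630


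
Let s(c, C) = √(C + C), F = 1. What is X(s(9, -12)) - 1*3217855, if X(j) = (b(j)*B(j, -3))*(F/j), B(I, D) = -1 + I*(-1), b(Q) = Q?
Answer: -3217856 - 2*I*√6 ≈ -3.2179e+6 - 4.899*I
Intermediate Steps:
s(c, C) = √2*√C (s(c, C) = √(2*C) = √2*√C)
B(I, D) = -1 - I
X(j) = -1 - j (X(j) = (j*(-1 - j))*(1/j) = (j*(-1 - j))/j = -1 - j)
X(s(9, -12)) - 1*3217855 = (-1 - √2*√(-12)) - 1*3217855 = (-1 - √2*2*I*√3) - 3217855 = (-1 - 2*I*√6) - 3217855 = -3217856 - 2*I*√6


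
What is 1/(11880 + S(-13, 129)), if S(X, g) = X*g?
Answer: 1/10203 ≈ 9.8010e-5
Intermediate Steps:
1/(11880 + S(-13, 129)) = 1/(11880 - 13*129) = 1/(11880 - 1677) = 1/10203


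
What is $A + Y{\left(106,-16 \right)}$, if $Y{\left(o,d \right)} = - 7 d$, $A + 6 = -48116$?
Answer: $-48010$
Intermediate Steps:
$A = -48122$ ($A = -6 - 48116 = -48122$)
$A + Y{\left(106,-16 \right)} = -48122 - -112 = -48122 + 112 = -48010$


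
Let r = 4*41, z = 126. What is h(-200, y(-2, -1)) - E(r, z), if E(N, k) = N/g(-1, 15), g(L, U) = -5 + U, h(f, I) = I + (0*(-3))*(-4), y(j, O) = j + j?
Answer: -102/5 ≈ -20.400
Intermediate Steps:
y(j, O) = 2*j
h(f, I) = I (h(f, I) = I + 0*(-4) = I + 0 = I)
r = 164
E(N, k) = N/10 (E(N, k) = N/(-5 + 15) = N/10)
h(-200, y(-2, -1)) - E(r, z) = 2*(-2) - 164/10 = -4 - 1*82/5 = -4 - 82/5 = -102/5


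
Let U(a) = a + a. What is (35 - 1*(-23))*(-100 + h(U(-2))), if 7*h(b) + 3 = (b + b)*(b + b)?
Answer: -37062/7 ≈ -5294.6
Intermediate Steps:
U(a) = 2*a
h(b) = -3/7 + 4*b²/7 (h(b) = -3/7 + ((b + b)*(b + b))/7 = -3/7 + ((2*b)*(2*b))/7 = -3/7 + (4*b²)/7 = -3/7 + 4*b²/7)
(35 - 1*(-23))*(-100 + h(U(-2))) = (35 - 1*(-23))*(-100 + (-3/7 + 4*(2*(-2))²/7)) = (35 + 23)*(-100 + (-3/7 + (4/7)*(-4)²)) = 58*(-100 + (-3/7 + (4/7)*16)) = 58*(-100 + (-3/7 + 64/7)) = 58*(-100 + 61/7) = 58*(-639/7) = -37062/7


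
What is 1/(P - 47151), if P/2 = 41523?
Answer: 1/35895 ≈ 2.7859e-5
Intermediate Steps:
P = 83046 (P = 2*41523 = 83046)
1/(P - 47151) = 1/(83046 - 47151) = 1/35895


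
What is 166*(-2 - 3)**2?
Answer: 4150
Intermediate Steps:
166*(-2 - 3)**2 = 166*(-5)**2 = 166*25 = 4150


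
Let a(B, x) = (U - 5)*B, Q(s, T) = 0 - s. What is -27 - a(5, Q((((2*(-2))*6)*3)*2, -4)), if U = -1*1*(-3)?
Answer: -17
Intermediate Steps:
U = 3 (U = -1*(-3) = 3)
Q(s, T) = -s
a(B, x) = -2*B (a(B, x) = (3 - 5)*B = -2*B)
-27 - a(5, Q((((2*(-2))*6)*3)*2, -4)) = -27 - (-2)*5 = -27 - 1*(-10) = -27 + 10 = -17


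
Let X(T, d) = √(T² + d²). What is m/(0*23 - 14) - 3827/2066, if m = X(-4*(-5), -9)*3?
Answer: -3827/2066 - 3*√481/14 ≈ -6.5520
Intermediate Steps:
m = 3*√481 (m = √((-4*(-5))² + (-9)²)*3 = √(20² + 81)*3 = √(400 + 81)*3 = √481*3 = 3*√481 ≈ 65.795)
m/(0*23 - 14) - 3827/2066 = (3*√481)/(0*23 - 14) - 3827/2066 = (3*√481)/(0 - 14) - 3827*1/2066 = (3*√481)/(-14) - 3827/2066 = (3*√481)*(-1/14) - 3827/2066 = -3*√481/14 - 3827/2066 = -3827/2066 - 3*√481/14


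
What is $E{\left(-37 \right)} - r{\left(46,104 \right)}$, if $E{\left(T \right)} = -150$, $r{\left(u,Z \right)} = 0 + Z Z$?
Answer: $-10966$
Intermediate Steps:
$r{\left(u,Z \right)} = Z^{2}$ ($r{\left(u,Z \right)} = 0 + Z^{2} = Z^{2}$)
$E{\left(-37 \right)} - r{\left(46,104 \right)} = -150 - 104^{2} = -150 - 10816 = -10966$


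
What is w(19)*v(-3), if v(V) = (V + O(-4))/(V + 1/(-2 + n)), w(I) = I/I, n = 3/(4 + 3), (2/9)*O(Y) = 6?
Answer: -33/5 ≈ -6.6000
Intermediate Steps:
O(Y) = 27 (O(Y) = (9/2)*6 = 27)
n = 3/7 ≈ 0.42857
w(I) = 1
v(V) = (27 + V)/(-7/11 + V) (v(V) = (V + 27)/(V + 1/(-2 + 3/7)) = (27 + V)/(V + 1/(-11/7)) = (27 + V)/(V - 7/11) = (27 + V)/(-7/11 + V))
w(19)*v(-3) = 1*(11*(27 - 3)/(-7 + 11*(-3))) = 1*(11*24/(-7 - 33)) = 1*(11*24/(-40)) = 1*(11*(-1/40)*24) = 1*(-33/5) = -33/5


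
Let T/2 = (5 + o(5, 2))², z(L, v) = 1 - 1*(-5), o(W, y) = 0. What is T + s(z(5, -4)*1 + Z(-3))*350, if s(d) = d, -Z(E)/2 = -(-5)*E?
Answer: 12650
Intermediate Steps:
z(L, v) = 6 (z(L, v) = 1 + 5 = 6)
Z(E) = -10*E (Z(E) = -(-10)*(-E) = -10*E)
T = 50 (T = 2*(5 + 0)² = 2*5² = 2*25 = 50)
T + s(z(5, -4)*1 + Z(-3))*350 = 50 + (6*1 - 10*(-3))*350 = 50 + (6 + 30)*350 = 50 + 36*350 = 50 + 12600 = 12650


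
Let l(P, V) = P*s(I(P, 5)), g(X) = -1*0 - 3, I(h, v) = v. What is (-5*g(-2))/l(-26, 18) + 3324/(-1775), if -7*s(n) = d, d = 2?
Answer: 13527/92300 ≈ 0.14655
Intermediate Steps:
g(X) = -3 (g(X) = 0 - 3 = -3)
s(n) = -2/7 (s(n) = -⅐*2 = -2/7)
l(P, V) = -2*P/7 (l(P, V) = P*(-2/7) = -2*P/7)
(-5*g(-2))/l(-26, 18) + 3324/(-1775) = (-5*(-3))/((-2/7*(-26))) + 3324/(-1775) = 15/(52/7) + 3324*(-1/1775) = 15*(7/52) - 3324/1775 = 105/52 - 3324/1775 = 13527/92300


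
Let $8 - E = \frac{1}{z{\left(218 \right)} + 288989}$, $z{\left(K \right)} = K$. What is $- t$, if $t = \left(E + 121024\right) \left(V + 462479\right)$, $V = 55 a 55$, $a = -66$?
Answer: $- \frac{9199882762271467}{289207} \approx -3.1811 \cdot 10^{10}$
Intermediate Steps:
$V = -199650$ ($V = 55 \left(-66\right) 55 = \left(-3630\right) 55 = -199650$)
$E = \frac{2313655}{289207}$ ($E = 8 - \frac{1}{218 + 288989} = 8 - \frac{1}{289207} = \frac{2313655}{289207} \approx 8.0$)
$t = \frac{9199882762271467}{289207}$ ($t = \left(\frac{2313655}{289207} + 121024\right) \left(-199650 + 462479\right) = \frac{35003301623}{289207} \cdot 262829 = \frac{9199882762271467}{289207} \approx 3.1811 \cdot 10^{10}$)
$- t = \left(-1\right) \frac{9199882762271467}{289207} = - \frac{9199882762271467}{289207}$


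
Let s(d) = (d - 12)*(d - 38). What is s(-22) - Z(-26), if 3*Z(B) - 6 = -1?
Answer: 6115/3 ≈ 2038.3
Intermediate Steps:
s(d) = (-38 + d)*(-12 + d) (s(d) = (-12 + d)*(-38 + d) = (-38 + d)*(-12 + d))
Z(B) = 5/3 (Z(B) = 2 + (⅓)*(-1) = 2 - ⅓ = 5/3)
s(-22) - Z(-26) = (456 + (-22)² - 50*(-22)) - 1*5/3 = (456 + 484 + 1100) - 5/3 = 2040 - 5/3 = 6115/3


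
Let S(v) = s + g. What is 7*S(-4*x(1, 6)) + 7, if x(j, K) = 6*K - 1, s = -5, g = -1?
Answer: -35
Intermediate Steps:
x(j, K) = -1 + 6*K
S(v) = -6 (S(v) = -5 - 1 = -6)
7*S(-4*x(1, 6)) + 7 = 7*(-6) + 7 = -42 + 7 = -35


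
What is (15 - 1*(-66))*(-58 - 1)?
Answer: -4779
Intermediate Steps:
(15 - 1*(-66))*(-58 - 1) = (15 + 66)*(-59) = 81*(-59) = -4779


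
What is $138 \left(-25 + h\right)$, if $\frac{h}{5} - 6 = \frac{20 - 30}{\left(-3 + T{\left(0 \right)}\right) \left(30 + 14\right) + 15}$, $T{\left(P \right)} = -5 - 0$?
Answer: $\frac{239430}{337} \approx 710.47$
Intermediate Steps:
$T{\left(P \right)} = -5$ ($T{\left(P \right)} = -5 + 0 = -5$)
$h = \frac{10160}{337}$ ($h = 30 + 5 \frac{20 - 30}{\left(-3 - 5\right) \left(30 + 14\right) + 15} = 30 + 5 \left(- \frac{10}{\left(-8\right) 44 + 15}\right) = 30 + 5 \left(- \frac{10}{-352 + 15}\right) = 30 + 5 \left(- \frac{10}{-337}\right) = 30 + 5 \left(\left(-10\right) \left(- \frac{1}{337}\right)\right) = 30 + 5 \cdot \frac{10}{337} = 30 + \frac{50}{337} = \frac{10160}{337} \approx 30.148$)
$138 \left(-25 + h\right) = 138 \left(-25 + \frac{10160}{337}\right) = 138 \cdot \frac{1735}{337} = \frac{239430}{337}$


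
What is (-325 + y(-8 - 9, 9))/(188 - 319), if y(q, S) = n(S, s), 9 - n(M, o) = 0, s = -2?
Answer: 316/131 ≈ 2.4122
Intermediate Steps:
n(M, o) = 9 (n(M, o) = 9 - 1*0 = 9 + 0 = 9)
y(q, S) = 9
(-325 + y(-8 - 9, 9))/(188 - 319) = (-325 + 9)/(188 - 319) = -316/(-131) = -1/131*(-316) = 316/131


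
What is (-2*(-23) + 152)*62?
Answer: 12276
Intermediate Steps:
(-2*(-23) + 152)*62 = (46 + 152)*62 = 198*62 = 12276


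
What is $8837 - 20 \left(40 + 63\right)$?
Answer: $6777$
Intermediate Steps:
$8837 - 20 \left(40 + 63\right) = 8837 - 2060 = 6777$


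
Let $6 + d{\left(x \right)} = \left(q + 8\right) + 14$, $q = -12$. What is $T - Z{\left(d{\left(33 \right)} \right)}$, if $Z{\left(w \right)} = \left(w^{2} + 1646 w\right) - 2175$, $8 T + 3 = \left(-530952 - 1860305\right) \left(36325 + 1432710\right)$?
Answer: $- \frac{1756420131199}{4} \approx -4.391 \cdot 10^{11}$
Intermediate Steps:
$T = - \frac{1756420113499}{4}$ ($T = - \frac{3}{8} + \frac{\left(-530952 - 1860305\right) \left(36325 + 1432710\right)}{8} = - \frac{3}{8} + \frac{\left(-2391257\right) 1469035}{8} = - \frac{3}{8} + \frac{1}{8} \left(-3512840226995\right) = - \frac{3}{8} - \frac{3512840226995}{8} = - \frac{1756420113499}{4} \approx -4.391 \cdot 10^{11}$)
$d{\left(x \right)} = 4$ ($d{\left(x \right)} = -6 + \left(\left(-12 + 8\right) + 14\right) = -6 + \left(-4 + 14\right) = -6 + 10 = 4$)
$Z{\left(w \right)} = -2175 + w^{2} + 1646 w$
$T - Z{\left(d{\left(33 \right)} \right)} = - \frac{1756420113499}{4} - \left(-2175 + 4^{2} + 1646 \cdot 4\right) = - \frac{1756420113499}{4} - \left(-2175 + 16 + 6584\right) = - \frac{1756420113499}{4} - 4425 = - \frac{1756420131199}{4}$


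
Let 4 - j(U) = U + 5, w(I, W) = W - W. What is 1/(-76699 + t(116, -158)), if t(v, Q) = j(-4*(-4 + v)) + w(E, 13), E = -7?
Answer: -1/76252 ≈ -1.3114e-5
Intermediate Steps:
w(I, W) = 0
j(U) = -1 - U (j(U) = 4 - (U + 5) = 4 - (5 + U) = 4 + (-5 - U) = -1 - U)
t(v, Q) = -17 + 4*v (t(v, Q) = (-1 - (-4)*(-4 + v)) + 0 = (-1 - (16 - 4*v)) + 0 = (-1 + (-16 + 4*v)) + 0 = (-17 + 4*v) + 0 = -17 + 4*v)
1/(-76699 + t(116, -158)) = 1/(-76699 + (-17 + 4*116)) = 1/(-76699 + (-17 + 464)) = 1/(-76699 + 447) = 1/(-76252) = -1/76252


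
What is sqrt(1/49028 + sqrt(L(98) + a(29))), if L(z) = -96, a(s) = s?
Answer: sqrt(12257 + 600936196*I*sqrt(67))/24514 ≈ 2.023 + 2.023*I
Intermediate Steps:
sqrt(1/49028 + sqrt(L(98) + a(29))) = sqrt(1/49028 + sqrt(-96 + 29)) = sqrt(1/49028 + sqrt(-67)) = sqrt(1/49028 + I*sqrt(67))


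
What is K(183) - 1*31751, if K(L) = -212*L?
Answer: -70547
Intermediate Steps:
K(183) - 1*31751 = -212*183 - 1*31751 = -38796 - 31751 = -70547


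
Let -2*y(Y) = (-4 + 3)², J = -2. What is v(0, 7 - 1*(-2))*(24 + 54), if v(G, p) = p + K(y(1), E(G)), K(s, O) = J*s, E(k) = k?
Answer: 780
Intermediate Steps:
y(Y) = -½ (y(Y) = -(-4 + 3)²/2 = -½*(-1)² = -½*1 = -½)
K(s, O) = -2*s
v(G, p) = 1 + p (v(G, p) = p - 2*(-½) = p + 1 = 1 + p)
v(0, 7 - 1*(-2))*(24 + 54) = (1 + (7 - 1*(-2)))*(24 + 54) = (1 + (7 + 2))*78 = (1 + 9)*78 = 10*78 = 780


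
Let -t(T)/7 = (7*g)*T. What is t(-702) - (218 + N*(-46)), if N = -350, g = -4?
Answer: -153910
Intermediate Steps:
t(T) = 196*T (t(T) = -7*7*(-4)*T = -(-196)*T = 196*T)
t(-702) - (218 + N*(-46)) = 196*(-702) - (218 - 350*(-46)) = -137592 - (218 + 16100) = -137592 - 1*16318 = -137592 - 16318 = -153910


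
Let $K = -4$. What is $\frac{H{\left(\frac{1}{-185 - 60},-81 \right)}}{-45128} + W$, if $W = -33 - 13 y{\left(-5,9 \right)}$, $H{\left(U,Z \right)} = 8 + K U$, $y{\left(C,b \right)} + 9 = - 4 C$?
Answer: $- \frac{486480331}{2764090} \approx -176.0$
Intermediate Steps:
$y{\left(C,b \right)} = -9 - 4 C$
$H{\left(U,Z \right)} = 8 - 4 U$
$W = -176$ ($W = -33 - 13 \left(-9 - -20\right) = -33 - 13 \left(-9 + 20\right) = -33 - 143 = -176$)
$\frac{H{\left(\frac{1}{-185 - 60},-81 \right)}}{-45128} + W = \frac{8 - \frac{4}{-185 - 60}}{-45128} - 176 = \left(8 - \frac{4}{-245}\right) \left(- \frac{1}{45128}\right) - 176 = \left(8 - - \frac{4}{245}\right) \left(- \frac{1}{45128}\right) - 176 = \left(8 + \frac{4}{245}\right) \left(- \frac{1}{45128}\right) - 176 = \frac{1964}{245} \left(- \frac{1}{45128}\right) - 176 = - \frac{491}{2764090} - 176 = - \frac{486480331}{2764090}$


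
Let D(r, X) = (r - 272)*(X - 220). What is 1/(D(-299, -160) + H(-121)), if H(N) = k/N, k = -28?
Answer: 121/26254608 ≈ 4.6087e-6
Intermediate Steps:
H(N) = -28/N
D(r, X) = (-272 + r)*(-220 + X)
1/(D(-299, -160) + H(-121)) = 1/((59840 - 272*(-160) - 220*(-299) - 160*(-299)) - 28/(-121)) = 1/((59840 + 43520 + 65780 + 47840) - 28*(-1/121)) = 1/(216980 + 28/121) = 1/(26254608/121) = 121/26254608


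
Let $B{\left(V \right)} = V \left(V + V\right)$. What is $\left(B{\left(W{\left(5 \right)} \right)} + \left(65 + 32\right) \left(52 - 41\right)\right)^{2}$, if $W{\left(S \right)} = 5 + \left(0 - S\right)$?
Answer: $1138489$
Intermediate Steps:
$W{\left(S \right)} = 5 - S$
$B{\left(V \right)} = 2 V^{2}$ ($B{\left(V \right)} = V 2 V = 2 V^{2}$)
$\left(B{\left(W{\left(5 \right)} \right)} + \left(65 + 32\right) \left(52 - 41\right)\right)^{2} = \left(2 \left(5 - 5\right)^{2} + \left(65 + 32\right) \left(52 - 41\right)\right)^{2} = \left(2 \left(5 - 5\right)^{2} + 97 \cdot 11\right)^{2} = \left(2 \cdot 0^{2} + 1067\right)^{2} = \left(2 \cdot 0 + 1067\right)^{2} = \left(0 + 1067\right)^{2} = 1067^{2} = 1138489$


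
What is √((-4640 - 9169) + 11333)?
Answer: 2*I*√619 ≈ 49.759*I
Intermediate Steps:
√((-4640 - 9169) + 11333) = √(-13809 + 11333) = √(-2476) = 2*I*√619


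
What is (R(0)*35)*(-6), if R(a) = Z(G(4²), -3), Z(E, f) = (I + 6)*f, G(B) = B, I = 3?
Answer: 5670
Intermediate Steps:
Z(E, f) = 9*f (Z(E, f) = (3 + 6)*f = 9*f)
R(a) = -27 (R(a) = 9*(-3) = -27)
(R(0)*35)*(-6) = -27*35*(-6) = -945*(-6) = 5670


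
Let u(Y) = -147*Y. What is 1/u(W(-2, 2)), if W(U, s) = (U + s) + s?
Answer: -1/294 ≈ -0.0034014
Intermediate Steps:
W(U, s) = U + 2*s
1/u(W(-2, 2)) = 1/(-147*(-2 + 2*2)) = 1/(-147*(-2 + 4)) = 1/(-147*2) = 1/(-294) = -1/294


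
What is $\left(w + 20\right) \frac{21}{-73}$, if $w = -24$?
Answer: $\frac{84}{73} \approx 1.1507$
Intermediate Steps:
$\left(w + 20\right) \frac{21}{-73} = \left(-24 + 20\right) \frac{21}{-73} = - 4 \cdot 21 \left(- \frac{1}{73}\right) = \left(-4\right) \left(- \frac{21}{73}\right) = \frac{84}{73}$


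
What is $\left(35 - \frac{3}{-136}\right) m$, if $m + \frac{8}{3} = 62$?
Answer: $\frac{423907}{204} \approx 2078.0$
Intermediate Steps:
$m = \frac{178}{3}$ ($m = - \frac{8}{3} + 62 = \frac{178}{3} \approx 59.333$)
$\left(35 - \frac{3}{-136}\right) m = \left(35 - \frac{3}{-136}\right) \frac{178}{3} = \left(35 - - \frac{3}{136}\right) \frac{178}{3} = \left(35 + \frac{3}{136}\right) \frac{178}{3} = \frac{4763}{136} \cdot \frac{178}{3} = \frac{423907}{204}$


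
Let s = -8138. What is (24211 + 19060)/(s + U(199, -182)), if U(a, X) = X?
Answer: -43271/8320 ≈ -5.2008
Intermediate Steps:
(24211 + 19060)/(s + U(199, -182)) = (24211 + 19060)/(-8138 - 182) = 43271/(-8320) = 43271*(-1/8320) = -43271/8320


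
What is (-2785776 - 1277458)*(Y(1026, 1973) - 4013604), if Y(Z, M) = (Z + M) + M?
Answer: 16288009835888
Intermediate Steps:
Y(Z, M) = Z + 2*M (Y(Z, M) = (M + Z) + M = Z + 2*M)
(-2785776 - 1277458)*(Y(1026, 1973) - 4013604) = (-2785776 - 1277458)*((1026 + 2*1973) - 4013604) = -4063234*((1026 + 3946) - 4013604) = -4063234*(4972 - 4013604) = -4063234*(-4008632) = 16288009835888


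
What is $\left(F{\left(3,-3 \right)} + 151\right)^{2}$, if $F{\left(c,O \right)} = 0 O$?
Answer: $22801$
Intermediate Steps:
$F{\left(c,O \right)} = 0$
$\left(F{\left(3,-3 \right)} + 151\right)^{2} = \left(0 + 151\right)^{2} = 151^{2} = 22801$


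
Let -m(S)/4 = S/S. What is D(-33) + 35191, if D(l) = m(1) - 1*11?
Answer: 35176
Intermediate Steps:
m(S) = -4 (m(S) = -4*S/S = -4*1 = -4)
D(l) = -15 (D(l) = -4 - 1*11 = -4 - 11 = -15)
D(-33) + 35191 = -15 + 35191 = 35176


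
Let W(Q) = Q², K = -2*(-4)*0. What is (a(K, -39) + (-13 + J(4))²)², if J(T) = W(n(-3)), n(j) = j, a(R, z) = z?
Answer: 529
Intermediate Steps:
K = 0 (K = 8*0 = 0)
J(T) = 9 (J(T) = (-3)² = 9)
(a(K, -39) + (-13 + J(4))²)² = (-39 + (-13 + 9)²)² = (-39 + (-4)²)² = (-39 + 16)² = (-23)² = 529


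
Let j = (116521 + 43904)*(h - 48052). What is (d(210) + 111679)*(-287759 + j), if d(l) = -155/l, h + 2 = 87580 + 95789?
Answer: 50909657322761746/21 ≈ 2.4243e+15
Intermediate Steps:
h = 183367 (h = -2 + (87580 + 95789) = -2 + 183369 = 183367)
j = 21707908875 (j = (116521 + 43904)*(183367 - 48052) = 160425*135315 = 21707908875)
(d(210) + 111679)*(-287759 + j) = (-155/210 + 111679)*(-287759 + 21707908875) = (-155*1/210 + 111679)*21707621116 = (-31/42 + 111679)*21707621116 = (4690487/42)*21707621116 = 50909657322761746/21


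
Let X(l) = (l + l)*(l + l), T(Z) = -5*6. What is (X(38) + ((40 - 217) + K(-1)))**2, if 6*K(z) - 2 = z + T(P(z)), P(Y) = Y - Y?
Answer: 1126609225/36 ≈ 3.1295e+7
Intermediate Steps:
P(Y) = 0
T(Z) = -30
K(z) = -14/3 + z/6 (K(z) = 1/3 + (z - 30)/6 = 1/3 + (-30 + z)/6 = 1/3 + (-5 + z/6) = -14/3 + z/6)
X(l) = 4*l**2 (X(l) = (2*l)*(2*l) = 4*l**2)
(X(38) + ((40 - 217) + K(-1)))**2 = (4*38**2 + ((40 - 217) + (-14/3 + (1/6)*(-1))))**2 = (4*1444 + (-177 + (-14/3 - 1/6)))**2 = (5776 + (-177 - 29/6))**2 = (5776 - 1091/6)**2 = (33565/6)**2 = 1126609225/36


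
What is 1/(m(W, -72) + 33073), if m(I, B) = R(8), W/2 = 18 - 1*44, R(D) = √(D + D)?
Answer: 1/33077 ≈ 3.0232e-5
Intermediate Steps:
R(D) = √2*√D (R(D) = √(2*D) = √2*√D)
W = -52 (W = 2*(18 - 1*44) = 2*(18 - 44) = 2*(-26) = -52)
m(I, B) = 4 (m(I, B) = √2*√8 = √2*(2*√2) = 4)
1/(m(W, -72) + 33073) = 1/(4 + 33073) = 1/33077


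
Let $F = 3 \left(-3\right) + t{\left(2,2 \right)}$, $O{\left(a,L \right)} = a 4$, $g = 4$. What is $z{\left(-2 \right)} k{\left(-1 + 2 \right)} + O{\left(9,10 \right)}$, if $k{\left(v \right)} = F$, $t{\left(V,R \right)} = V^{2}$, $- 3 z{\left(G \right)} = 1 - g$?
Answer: $31$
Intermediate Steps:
$O{\left(a,L \right)} = 4 a$
$z{\left(G \right)} = 1$ ($z{\left(G \right)} = - \frac{1 - 4}{3} = \left(- \frac{1}{3}\right) \left(-3\right) = 1$)
$F = -5$ ($F = 3 \left(-3\right) + 2^{2} = -9 + 4 = -5$)
$k{\left(v \right)} = -5$
$z{\left(-2 \right)} k{\left(-1 + 2 \right)} + O{\left(9,10 \right)} = 1 \left(-5\right) + 4 \cdot 9 = -5 + 36 = 31$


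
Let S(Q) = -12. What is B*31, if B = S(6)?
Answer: -372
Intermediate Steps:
B = -12
B*31 = -12*31 = -372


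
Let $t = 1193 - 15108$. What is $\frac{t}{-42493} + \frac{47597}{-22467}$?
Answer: $- \frac{155446456}{86790021} \approx -1.7911$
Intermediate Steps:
$t = -13915$ ($t = 1193 - 15108 = -13915$)
$\frac{t}{-42493} + \frac{47597}{-22467} = - \frac{13915}{-42493} + \frac{47597}{-22467} = \left(-13915\right) \left(- \frac{1}{42493}\right) + 47597 \left(- \frac{1}{22467}\right) = \frac{1265}{3863} - \frac{47597}{22467} = - \frac{155446456}{86790021}$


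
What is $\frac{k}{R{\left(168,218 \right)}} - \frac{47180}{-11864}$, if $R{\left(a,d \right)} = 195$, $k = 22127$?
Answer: $\frac{67928707}{578370} \approx 117.45$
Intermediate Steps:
$\frac{k}{R{\left(168,218 \right)}} - \frac{47180}{-11864} = \frac{22127}{195} - \frac{47180}{-11864} = 22127 \cdot \frac{1}{195} - - \frac{11795}{2966} = \frac{22127}{195} + \frac{11795}{2966} = \frac{67928707}{578370}$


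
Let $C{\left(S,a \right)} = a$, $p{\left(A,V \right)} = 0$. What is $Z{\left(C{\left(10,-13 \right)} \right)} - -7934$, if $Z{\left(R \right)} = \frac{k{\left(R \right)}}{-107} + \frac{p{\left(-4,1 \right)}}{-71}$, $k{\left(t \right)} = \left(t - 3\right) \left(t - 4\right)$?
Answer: $\frac{848666}{107} \approx 7931.5$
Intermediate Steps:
$k{\left(t \right)} = \left(-4 + t\right) \left(-3 + t\right)$ ($k{\left(t \right)} = \left(-3 + t\right) \left(-4 + t\right) = \left(-4 + t\right) \left(-3 + t\right)$)
$Z{\left(R \right)} = - \frac{12}{107} - \frac{R^{2}}{107} + \frac{7 R}{107}$ ($Z{\left(R \right)} = \frac{12 + R^{2} - 7 R}{-107} + \frac{0}{-71} = \left(12 + R^{2} - 7 R\right) \left(- \frac{1}{107}\right) + 0 \left(- \frac{1}{71}\right) = \left(- \frac{12}{107} - \frac{R^{2}}{107} + \frac{7 R}{107}\right) + 0 = - \frac{12}{107} - \frac{R^{2}}{107} + \frac{7 R}{107}$)
$Z{\left(C{\left(10,-13 \right)} \right)} - -7934 = \left(- \frac{12}{107} - \frac{\left(-13\right)^{2}}{107} + \frac{7}{107} \left(-13\right)\right) - -7934 = \left(- \frac{12}{107} - \frac{169}{107} - \frac{91}{107}\right) + 7934 = - \frac{272}{107} + 7934 = \frac{848666}{107}$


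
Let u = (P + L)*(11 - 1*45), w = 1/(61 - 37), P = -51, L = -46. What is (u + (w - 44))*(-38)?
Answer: -1483843/12 ≈ -1.2365e+5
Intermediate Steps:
w = 1/24 ≈ 0.041667
u = 3298 (u = (-51 - 46)*(11 - 1*45) = -97*(11 - 45) = -97*(-34) = 3298)
(u + (w - 44))*(-38) = (3298 + (1/24 - 44))*(-38) = (3298 - 1055/24)*(-38) = (78097/24)*(-38) = -1483843/12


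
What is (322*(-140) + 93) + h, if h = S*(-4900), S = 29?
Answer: -187087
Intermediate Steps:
h = -142100 (h = 29*(-4900) = -142100)
(322*(-140) + 93) + h = (322*(-140) + 93) - 142100 = (-45080 + 93) - 142100 = -44987 - 142100 = -187087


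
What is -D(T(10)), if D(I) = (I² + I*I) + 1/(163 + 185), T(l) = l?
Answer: -69601/348 ≈ -200.00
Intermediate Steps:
D(I) = 1/348 + 2*I² (D(I) = (I² + I²) + 1/348 = 2*I² + 1/348 = 1/348 + 2*I²)
-D(T(10)) = -(1/348 + 2*10²) = -(1/348 + 2*100) = -(1/348 + 200) = -1*69601/348 = -69601/348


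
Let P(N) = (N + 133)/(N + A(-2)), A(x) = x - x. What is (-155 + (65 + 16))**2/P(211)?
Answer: 288859/86 ≈ 3358.8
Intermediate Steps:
A(x) = 0
P(N) = (133 + N)/N (P(N) = (N + 133)/(N + 0) = (133 + N)/N)
(-155 + (65 + 16))**2/P(211) = (-155 + (65 + 16))**2/(((133 + 211)/211)) = (-155 + 81)**2/(((1/211)*344)) = (-74)**2/(344/211) = 5476*(211/344) = 288859/86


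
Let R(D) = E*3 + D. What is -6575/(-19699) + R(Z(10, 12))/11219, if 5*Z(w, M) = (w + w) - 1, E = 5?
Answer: 370676331/1105015405 ≈ 0.33545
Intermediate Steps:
Z(w, M) = -1/5 + 2*w/5 (Z(w, M) = ((w + w) - 1)/5 = (2*w - 1)/5 = (-1 + 2*w)/5 = -1/5 + 2*w/5)
R(D) = 15 + D (R(D) = 5*3 + D = 15 + D)
-6575/(-19699) + R(Z(10, 12))/11219 = -6575/(-19699) + (15 + (-1/5 + (2/5)*10))/11219 = -6575*(-1/19699) + (15 + (-1/5 + 4))*(1/11219) = 6575/19699 + (15 + 19/5)*(1/11219) = 6575/19699 + (94/5)*(1/11219) = 6575/19699 + 94/56095 = 370676331/1105015405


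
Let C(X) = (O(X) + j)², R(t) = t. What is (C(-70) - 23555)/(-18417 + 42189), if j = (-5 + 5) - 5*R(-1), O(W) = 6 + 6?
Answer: -11633/11886 ≈ -0.97871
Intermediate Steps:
O(W) = 12
j = 5 (j = (-5 + 5) - 5*(-1) = 0 + 5 = 5)
C(X) = 289 (C(X) = (12 + 5)² = 17² = 289)
(C(-70) - 23555)/(-18417 + 42189) = (289 - 23555)/(-18417 + 42189) = -23266/23772 = -23266*1/23772 = -11633/11886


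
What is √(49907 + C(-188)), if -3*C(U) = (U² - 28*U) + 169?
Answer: 4*√20427/3 ≈ 190.56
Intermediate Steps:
C(U) = -169/3 - U²/3 + 28*U/3 (C(U) = -((U² - 28*U) + 169)/3 = -(169 + U² - 28*U)/3 = -169/3 - U²/3 + 28*U/3)
√(49907 + C(-188)) = √(49907 + (-169/3 - ⅓*(-188)² + (28/3)*(-188))) = √(49907 + (-169/3 - ⅓*35344 - 5264/3)) = √(49907 + (-169/3 - 35344/3 - 5264/3)) = √(49907 - 40777/3) = √(108944/3) = 4*√20427/3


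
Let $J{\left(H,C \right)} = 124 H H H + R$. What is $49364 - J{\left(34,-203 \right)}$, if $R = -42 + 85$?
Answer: $-4824375$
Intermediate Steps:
$R = 43$
$J{\left(H,C \right)} = 43 + 124 H^{3}$ ($J{\left(H,C \right)} = 124 H H H + 43 = 124 H^{2} H + 43 = 124 H^{3} + 43 = 43 + 124 H^{3}$)
$49364 - J{\left(34,-203 \right)} = 49364 - \left(43 + 124 \cdot 34^{3}\right) = 49364 - \left(43 + 124 \cdot 39304\right) = 49364 - \left(43 + 4873696\right) = 49364 - 4873739 = -4824375$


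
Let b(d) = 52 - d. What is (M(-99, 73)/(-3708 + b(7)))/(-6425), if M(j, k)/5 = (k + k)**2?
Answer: 21316/4706955 ≈ 0.0045286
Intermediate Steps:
M(j, k) = 20*k**2 (M(j, k) = 5*(k + k)**2 = 5*(2*k)**2 = 5*(4*k**2) = 20*k**2)
(M(-99, 73)/(-3708 + b(7)))/(-6425) = ((20*73**2)/(-3708 + (52 - 1*7)))/(-6425) = ((20*5329)/(-3708 + (52 - 7)))*(-1/6425) = (106580/(-3708 + 45))*(-1/6425) = (106580/(-3663))*(-1/6425) = (106580*(-1/3663))*(-1/6425) = -106580/3663*(-1/6425) = 21316/4706955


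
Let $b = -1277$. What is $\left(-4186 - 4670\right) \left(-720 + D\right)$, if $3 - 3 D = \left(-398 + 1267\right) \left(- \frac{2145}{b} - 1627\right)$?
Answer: $- \frac{5316211212264}{1277} \approx -4.163 \cdot 10^{9}$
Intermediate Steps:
$D = \frac{1803642877}{3831}$ ($D = 1 - \frac{\left(-398 + 1267\right) \left(- \frac{2145}{-1277} - 1627\right)}{3} = 1 - \frac{869 \left(\left(-2145\right) \left(- \frac{1}{1277}\right) - 1627\right)}{3} = 1 - \frac{869 \left(\frac{2145}{1277} - 1627\right)}{3} = 1 - \frac{869 \left(- \frac{2075534}{1277}\right)}{3} = 1 - - \frac{1803639046}{3831} = 1 + \frac{1803639046}{3831} = \frac{1803642877}{3831} \approx 4.708 \cdot 10^{5}$)
$\left(-4186 - 4670\right) \left(-720 + D\right) = \left(-4186 - 4670\right) \left(-720 + \frac{1803642877}{3831}\right) = \left(-8856\right) \frac{1800884557}{3831} = - \frac{5316211212264}{1277}$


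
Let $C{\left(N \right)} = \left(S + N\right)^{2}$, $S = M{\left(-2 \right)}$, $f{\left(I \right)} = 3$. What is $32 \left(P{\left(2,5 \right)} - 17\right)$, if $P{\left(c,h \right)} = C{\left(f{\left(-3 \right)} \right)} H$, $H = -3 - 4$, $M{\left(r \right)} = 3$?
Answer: $-8608$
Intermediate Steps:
$H = -7$ ($H = -3 - 4 = -7$)
$S = 3$
$C{\left(N \right)} = \left(3 + N\right)^{2}$
$P{\left(c,h \right)} = -252$ ($P{\left(c,h \right)} = \left(3 + 3\right)^{2} \left(-7\right) = 6^{2} \left(-7\right) = 36 \left(-7\right) = -252$)
$32 \left(P{\left(2,5 \right)} - 17\right) = 32 \left(-252 - 17\right) = 32 \left(-269\right) = -8608$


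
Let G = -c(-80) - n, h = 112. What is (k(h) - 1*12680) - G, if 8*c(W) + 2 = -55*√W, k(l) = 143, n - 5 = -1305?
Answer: -55349/4 - 55*I*√5/2 ≈ -13837.0 - 61.492*I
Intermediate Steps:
n = -1300 (n = 5 - 1305 = -1300)
c(W) = -¼ - 55*√W/8 (c(W) = -¼ + (-55*√W)/8 = -¼ - 55*√W/8)
G = 5201/4 + 55*I*√5/2 (G = -(-¼ - 55*I*√5/2) - 1*(-1300) = -(-¼ - 55*I*√5/2) + 1300 = (¼ + 55*I*√5/2) + 1300 = 5201/4 + 55*I*√5/2 ≈ 1300.3 + 61.492*I)
(k(h) - 1*12680) - G = (143 - 1*12680) - (5201/4 + 55*I*√5/2) = (143 - 12680) + (-5201/4 - 55*I*√5/2) = -12537 + (-5201/4 - 55*I*√5/2) = -55349/4 - 55*I*√5/2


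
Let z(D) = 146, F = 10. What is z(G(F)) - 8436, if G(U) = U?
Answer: -8290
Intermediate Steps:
z(G(F)) - 8436 = 146 - 8436 = -8290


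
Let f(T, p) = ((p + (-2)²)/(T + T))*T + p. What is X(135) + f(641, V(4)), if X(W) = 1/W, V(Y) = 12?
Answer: 2701/135 ≈ 20.007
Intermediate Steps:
f(T, p) = 2 + 3*p/2 (f(T, p) = ((p + 4)/((2*T)))*T + p = ((4 + p)*(1/(2*T)))*T + p = ((4 + p)/(2*T))*T + p = (2 + p/2) + p = 2 + 3*p/2)
X(135) + f(641, V(4)) = 1/135 + (2 + (3/2)*12) = 1/135 + (2 + 18) = 1/135 + 20 = 2701/135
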